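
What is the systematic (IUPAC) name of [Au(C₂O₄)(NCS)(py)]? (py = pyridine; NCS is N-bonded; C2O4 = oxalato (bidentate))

isothiocyanatooxalato(pyridine)gold(III)

There is no counter-ion, so the complex is neutral overall.
Ligand charges: 1×pyridine (neutral), 1×isothiocyanato (-1 each), 1×oxalato (-2 each); total -3. So Au + (-3) = 0, giving Au = +3.
Ligands are named alphabetically: isothiocyanato before oxalato before pyridine.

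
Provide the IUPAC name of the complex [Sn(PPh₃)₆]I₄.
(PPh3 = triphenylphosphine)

The 4 iodide counter-ions carry a total charge of -4, so each complex ion is 4+.
Ligand charges: 6×triphenylphosphine (neutral); total 0. So Sn + (0) = 4+, giving Sn = +4.

hexakis(triphenylphosphine)tin(IV) iodide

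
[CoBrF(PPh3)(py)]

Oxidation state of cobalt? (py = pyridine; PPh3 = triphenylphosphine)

+2

No counter-ion: the bracketed complex is neutral.
Ligand charges: 1×py neutral; 1×Br = -1; 1×F = -1; 1×PPh3 neutral; sum -2.
Co + (-2) = 0 ⇒ Co is +2.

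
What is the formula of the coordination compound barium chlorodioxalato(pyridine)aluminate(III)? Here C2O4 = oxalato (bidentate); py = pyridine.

Ba[Al(C2O4)2Cl(py)]

Ligands: 2 oxalato (C2O4, -2), 1 chloro (Cl, -1), 1 pyridine (py, neutral). Ligand charge sum = -5.
With Al in oxidation state +3, the complex ion is [Al...]^2−.
Charge balance with barium (+2) requires 1 complex ion per 1 barium.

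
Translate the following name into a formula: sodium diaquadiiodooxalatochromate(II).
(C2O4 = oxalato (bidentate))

Na2[Cr(C2O4)(H2O)2I2]

Ligands: 2 iodo (I, -1), 2 aqua (H2O, neutral), 1 oxalato (C2O4, -2). Ligand charge sum = -4.
With Cr in oxidation state +2, the complex ion is [Cr...]^2−.
Charge balance with sodium (+1) requires 1 complex ion per 2 sodium.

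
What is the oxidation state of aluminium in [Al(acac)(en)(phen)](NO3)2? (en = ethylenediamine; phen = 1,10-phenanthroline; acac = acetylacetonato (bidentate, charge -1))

+3

2 nitrate outside the brackets (-1 each) → the complex ion is 2+.
Ligand charges: 1×en neutral; 1×phen neutral; 1×acac = -1; sum -1.
Al + (-1) = 2+ ⇒ Al is +3.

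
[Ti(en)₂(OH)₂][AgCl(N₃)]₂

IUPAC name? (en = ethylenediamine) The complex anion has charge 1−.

bis(ethylenediamine)dihydroxotitanium(IV) azidochloroargentate(I)

Both ions are complex: the cation is named first with the plain metal name, the anion second with the -ate form; each ion's ligands are alphabetised independently.
The complex anion is given as 1−; its ligand charges sum to -2, so Ag = +1.
With 2 anions per cation, the cation must be 2×1 = 2+.
Cation: ligand charges sum to -2; for the ion to be 2+, Ti = +4.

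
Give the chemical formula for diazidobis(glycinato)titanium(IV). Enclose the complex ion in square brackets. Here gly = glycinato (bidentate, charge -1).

Ligands: 2 glycinato (gly, -1), 2 azido (N3, -1). Ligand charge sum = -4.
With Ti in oxidation state +4, the complex ion is [Ti...].

[Ti(gly)2(N3)2]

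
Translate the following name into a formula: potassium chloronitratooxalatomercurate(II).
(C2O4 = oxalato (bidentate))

Ligands: 1 chloro (Cl, -1), 1 oxalato (C2O4, -2), 1 nitrato (NO3, -1). Ligand charge sum = -4.
With Hg in oxidation state +2, the complex ion is [Hg...]^2−.
Charge balance with potassium (+1) requires 1 complex ion per 2 potassium.

K2[Hg(C2O4)Cl(NO3)]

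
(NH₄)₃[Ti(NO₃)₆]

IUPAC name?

ammonium hexanitratotitanate(III)

The 3 ammonium counter-ions carry a total charge of +3, so each complex ion is 3−.
Ligand charges: 6×nitrato (-1 each); total -6. So Ti + (-6) = 3−, giving Ti = +3.
The complex ion is anionic, so titanium takes the -ate form titanate(III).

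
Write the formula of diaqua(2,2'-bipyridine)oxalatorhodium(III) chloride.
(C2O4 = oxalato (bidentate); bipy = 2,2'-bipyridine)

[Rh(bipy)(C2O4)(H2O)2]Cl

Ligands: 1 oxalato (C2O4, -2), 2 aqua (H2O, neutral), 1 2,2'-bipyridine (bipy, neutral). Ligand charge sum = -2.
Charge balance with chloride (-1) requires 1 complex ion per 1 chloride.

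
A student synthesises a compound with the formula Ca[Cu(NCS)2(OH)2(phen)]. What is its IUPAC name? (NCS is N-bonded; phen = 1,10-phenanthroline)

The 1 calcium counter-ion carries a total charge of +2, so each complex ion is 2−.
Ligand charges: 2×isothiocyanato (-1 each), 1×1,10-phenanthroline (neutral), 2×hydroxo (-1 each); total -4. So Cu + (-4) = 2−, giving Cu = +2.
The complex ion is anionic, so copper takes the -ate form cuprate(II).

calcium dihydroxodiisothiocyanato(1,10-phenanthroline)cuprate(II)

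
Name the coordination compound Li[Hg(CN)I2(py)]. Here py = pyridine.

The 1 lithium counter-ion carries a total charge of +1, so each complex ion is 1−.
Ligand charges: 2×iodo (-1 each), 1×pyridine (neutral), 1×cyano (-1 each); total -3. So Hg + (-3) = 1−, giving Hg = +2.
Ligands are named alphabetically: cyano before iodo before pyridine.
The complex ion is anionic, so mercury takes the -ate form mercurate(II).

lithium cyanodiiodo(pyridine)mercurate(II)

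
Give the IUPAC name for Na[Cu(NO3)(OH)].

The 1 sodium counter-ion carries a total charge of +1, so each complex ion is 1−.
Ligand charges: 1×nitrato (-1 each), 1×hydroxo (-1 each); total -2. So Cu + (-2) = 1−, giving Cu = +1.
The complex ion is anionic, so copper takes the -ate form cuprate(I).

sodium hydroxonitratocuprate(I)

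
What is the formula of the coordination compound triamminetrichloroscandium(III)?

Ligands: 3 chloro (Cl, -1), 3 ammine (NH3, neutral). Ligand charge sum = -3.
With Sc in oxidation state +3, the complex ion is [Sc...].

[ScCl3(NH3)3]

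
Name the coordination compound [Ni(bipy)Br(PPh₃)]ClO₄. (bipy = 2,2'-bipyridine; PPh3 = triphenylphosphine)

(2,2'-bipyridine)bromo(triphenylphosphine)nickel(II) perchlorate

The 1 perchlorate counter-ion carries a total charge of -1, so each complex ion is 1+.
Ligand charges: 1×bromo (-1 each), 1×2,2'-bipyridine (neutral), 1×triphenylphosphine (neutral); total -1. So Ni + (-1) = 1+, giving Ni = +2.
Ligands are named alphabetically: bipyridine before bromo before triphenylphosphine.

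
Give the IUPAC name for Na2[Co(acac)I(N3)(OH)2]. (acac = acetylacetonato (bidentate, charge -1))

sodium (acetylacetonato)azidodihydroxoiodocobaltate(III)

The 2 sodium counter-ions carry a total charge of +2, so each complex ion is 2−.
Ligand charges: 2×hydroxo (-1 each), 1×iodo (-1 each), 1×acetylacetonato (-1 each), 1×azido (-1 each); total -5. So Co + (-5) = 2−, giving Co = +3.
Ligands are named alphabetically: acetylacetonato before azido before hydroxo before iodo.
The complex ion is anionic, so cobalt takes the -ate form cobaltate(III).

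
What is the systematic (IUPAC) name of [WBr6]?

hexabromotungsten(VI)

There is no counter-ion, so the complex is neutral overall.
Ligand charges: 6×bromo (-1 each); total -6. So W + (-6) = 0, giving W = +6.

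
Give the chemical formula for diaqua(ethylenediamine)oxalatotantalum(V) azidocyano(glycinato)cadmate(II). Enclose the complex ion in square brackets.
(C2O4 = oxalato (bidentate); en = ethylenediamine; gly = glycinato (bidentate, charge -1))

Cation [Ta…]: ligand charges -2, Ta(V) ⇒ ion charge 3+.
Anion [Cd…]: ligand charges -3, Cd(II) ⇒ ion charge 1−.

[Ta(C2O4)(en)(H2O)2][Cd(CN)(gly)(N3)]3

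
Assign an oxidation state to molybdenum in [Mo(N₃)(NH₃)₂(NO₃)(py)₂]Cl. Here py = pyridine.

+3

1 chloride outside the brackets (-1 each) → the complex ion is 1+.
Ligand charges: 2×NH3 neutral; 2×py neutral; 1×NO3 = -1; 1×N3 = -1; sum -2.
Mo + (-2) = 1+ ⇒ Mo is +3.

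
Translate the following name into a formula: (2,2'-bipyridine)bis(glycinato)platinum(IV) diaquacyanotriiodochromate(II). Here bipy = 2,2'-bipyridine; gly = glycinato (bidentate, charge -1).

Cation [Pt…]: ligand charges -2, Pt(IV) ⇒ ion charge 2+.
Anion [Cr…]: ligand charges -4, Cr(II) ⇒ ion charge 2−.

[Pt(bipy)(gly)2][Cr(CN)(H2O)2I3]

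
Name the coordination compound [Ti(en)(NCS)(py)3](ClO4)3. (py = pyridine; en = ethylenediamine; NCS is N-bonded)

(ethylenediamine)isothiocyanatotris(pyridine)titanium(IV) perchlorate

The 3 perchlorate counter-ions carry a total charge of -3, so each complex ion is 3+.
Ligand charges: 3×pyridine (neutral), 1×ethylenediamine (neutral), 1×isothiocyanato (-1 each); total -1. So Ti + (-1) = 3+, giving Ti = +4.
Ligands are named alphabetically: ethylenediamine before isothiocyanato before pyridine.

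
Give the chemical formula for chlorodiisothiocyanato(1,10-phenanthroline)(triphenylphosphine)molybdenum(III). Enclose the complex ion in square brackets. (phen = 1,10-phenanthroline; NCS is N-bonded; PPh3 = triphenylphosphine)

Ligands: 1 1,10-phenanthroline (phen, neutral), 2 isothiocyanato (NCS, -1), 1 triphenylphosphine (PPh3, neutral), 1 chloro (Cl, -1). Ligand charge sum = -3.
With Mo in oxidation state +3, the complex ion is [Mo...].

[MoCl(NCS)2(phen)(PPh3)]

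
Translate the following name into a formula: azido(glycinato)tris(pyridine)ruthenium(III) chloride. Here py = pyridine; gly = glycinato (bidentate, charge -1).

[Ru(gly)(N3)(py)3]Cl

Ligands: 1 azido (N3, -1), 3 pyridine (py, neutral), 1 glycinato (gly, -1). Ligand charge sum = -2.
With Ru in oxidation state +3, the complex ion is [Ru...]^1+.
Charge balance with chloride (-1) requires 1 complex ion per 1 chloride.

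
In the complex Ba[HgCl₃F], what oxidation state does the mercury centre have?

1 barium outside the brackets (+2 each) → the complex ion is 2−.
Ligand charges: 1×F = -1; 3×Cl = -3; sum -4.
Hg + (-4) = 2− ⇒ Hg is +2.

+2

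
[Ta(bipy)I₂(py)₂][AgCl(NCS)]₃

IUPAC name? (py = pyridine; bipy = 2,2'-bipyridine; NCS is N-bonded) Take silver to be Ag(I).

(2,2'-bipyridine)diiodobis(pyridine)tantalum(V) chloroisothiocyanatoargentate(I)

Ag is given as +1; the anion's ligand charges sum to -2, so the complex anion is 1−.
With 3 anions per cation, the cation must be 3×1 = 3+.
Cation: ligand charges sum to -2; for the ion to be 3+, Ta = +5.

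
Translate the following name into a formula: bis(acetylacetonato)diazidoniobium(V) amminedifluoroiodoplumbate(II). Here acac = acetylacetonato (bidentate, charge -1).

[Nb(acac)2(N3)2][PbF2I(NH3)]

Cation [Nb…]: ligand charges -4, Nb(V) ⇒ ion charge 1+.
Anion [Pb…]: ligand charges -3, Pb(II) ⇒ ion charge 1−.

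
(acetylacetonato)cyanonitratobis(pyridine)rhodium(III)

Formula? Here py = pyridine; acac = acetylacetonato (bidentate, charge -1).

Ligands: 2 pyridine (py, neutral), 1 cyano (CN, -1), 1 acetylacetonato (acac, -1), 1 nitrato (NO3, -1). Ligand charge sum = -3.
With Rh in oxidation state +3, the complex ion is [Rh...].

[Rh(acac)(CN)(NO3)(py)2]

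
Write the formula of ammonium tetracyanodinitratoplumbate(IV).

(NH4)2[Pb(CN)4(NO3)2]

Ligands: 4 cyano (CN, -1), 2 nitrato (NO3, -1). Ligand charge sum = -6.
Charge balance with ammonium (+1) requires 1 complex ion per 2 ammonium.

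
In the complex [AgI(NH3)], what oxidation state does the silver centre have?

+1

No counter-ion: the bracketed complex is neutral.
Ligand charges: 1×NH3 neutral; 1×I = -1; sum -1.
Ag + (-1) = 0 ⇒ Ag is +1.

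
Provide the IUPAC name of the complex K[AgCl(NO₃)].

potassium chloronitratoargentate(I)

The 1 potassium counter-ion carries a total charge of +1, so each complex ion is 1−.
Ligand charges: 1×chloro (-1 each), 1×nitrato (-1 each); total -2. So Ag + (-2) = 1−, giving Ag = +1.
Ligands are named alphabetically: chloro before nitrato.
The complex ion is anionic, so silver takes the -ate form argentate(I).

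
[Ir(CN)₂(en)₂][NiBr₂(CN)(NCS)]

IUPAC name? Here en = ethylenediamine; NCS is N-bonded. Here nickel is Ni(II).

dicyanobis(ethylenediamine)iridium(IV) dibromocyanoisothiocyanatonickelate(II)

Ni is given as +2; the anion's ligand charges sum to -4, so the complex anion is 2−.
A 1:1 salt means the cation carries the equal and opposite charge, 2+.
Cation: ligand charges sum to -2; for the ion to be 2+, Ir = +4.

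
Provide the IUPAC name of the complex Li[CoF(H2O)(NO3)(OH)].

The 1 lithium counter-ion carries a total charge of +1, so each complex ion is 1−.
Ligand charges: 1×hydroxo (-1 each), 1×aqua (neutral), 1×fluoro (-1 each), 1×nitrato (-1 each); total -3. So Co + (-3) = 1−, giving Co = +2.
Ligands are named alphabetically: aqua before fluoro before hydroxo before nitrato.
The complex ion is anionic, so cobalt takes the -ate form cobaltate(II).

lithium aquafluorohydroxonitratocobaltate(II)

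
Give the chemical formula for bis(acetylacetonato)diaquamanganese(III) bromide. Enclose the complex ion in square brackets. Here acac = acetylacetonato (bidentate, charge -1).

Ligands: 2 aqua (H2O, neutral), 2 acetylacetonato (acac, -1). Ligand charge sum = -2.
With Mn in oxidation state +3, the complex ion is [Mn...]^1+.
Charge balance with bromide (-1) requires 1 complex ion per 1 bromide.

[Mn(acac)2(H2O)2]Br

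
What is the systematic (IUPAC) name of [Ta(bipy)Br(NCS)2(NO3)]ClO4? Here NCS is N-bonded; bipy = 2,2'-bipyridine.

(2,2'-bipyridine)bromodiisothiocyanatonitratotantalum(V) perchlorate

The 1 perchlorate counter-ion carries a total charge of -1, so each complex ion is 1+.
Ligand charges: 1×nitrato (-1 each), 1×bromo (-1 each), 2×isothiocyanato (-1 each), 1×2,2'-bipyridine (neutral); total -4. So Ta + (-4) = 1+, giving Ta = +5.
Ligands are named alphabetically: bipyridine before bromo before isothiocyanato before nitrato.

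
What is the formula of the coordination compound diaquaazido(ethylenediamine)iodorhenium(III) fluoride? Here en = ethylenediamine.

[Re(en)(H2O)2I(N3)]F

Ligands: 2 aqua (H2O, neutral), 1 ethylenediamine (en, neutral), 1 iodo (I, -1), 1 azido (N3, -1). Ligand charge sum = -2.
With Re in oxidation state +3, the complex ion is [Re...]^1+.
Charge balance with fluoride (-1) requires 1 complex ion per 1 fluoride.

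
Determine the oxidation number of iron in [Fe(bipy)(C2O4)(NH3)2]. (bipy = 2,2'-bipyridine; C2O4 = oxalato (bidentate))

No counter-ion: the bracketed complex is neutral.
Ligand charges: 1×bipy neutral; 1×C2O4 = -2; 2×NH3 neutral; sum -2.
Fe + (-2) = 0 ⇒ Fe is +2.

+2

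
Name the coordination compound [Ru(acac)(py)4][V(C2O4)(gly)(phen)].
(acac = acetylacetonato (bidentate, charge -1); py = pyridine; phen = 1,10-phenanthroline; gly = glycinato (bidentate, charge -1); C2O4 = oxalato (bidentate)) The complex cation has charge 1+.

Both ions are complex: the cation is named first with the plain metal name, the anion second with the -ate form; each ion's ligands are alphabetised independently.
The complex cation is given as 1+; its ligand charges sum to -1, so Ru = +2.
A 1:1 salt means the anion carries the equal and opposite charge, 1−.
Anion: ligand charges sum to -3; for the ion to be 1−, V = +2.

(acetylacetonato)tetrakis(pyridine)ruthenium(II) (glycinato)oxalato(1,10-phenanthroline)vanadate(II)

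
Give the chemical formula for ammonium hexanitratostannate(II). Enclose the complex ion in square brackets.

Ligands: 6 nitrato (NO3, -1). Ligand charge sum = -6.
With Sn in oxidation state +2, the complex ion is [Sn...]^4−.
Charge balance with ammonium (+1) requires 1 complex ion per 4 ammonium.

(NH4)4[Sn(NO3)6]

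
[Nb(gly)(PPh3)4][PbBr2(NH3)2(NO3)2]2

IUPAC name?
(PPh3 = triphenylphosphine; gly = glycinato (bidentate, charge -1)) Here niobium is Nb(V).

Nb is given as +5; the cation's ligand charges sum to -1, so the complex cation is 4+.
With 2 anions per cation, each anion must be 4/2 = 2−.
Anion: ligand charges sum to -4; for the ion to be 2−, Pb = +2.

(glycinato)tetrakis(triphenylphosphine)niobium(V) diamminedibromodinitratoplumbate(II)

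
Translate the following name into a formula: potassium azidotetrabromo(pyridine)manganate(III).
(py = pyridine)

K2[MnBr4(N3)(py)]

Ligands: 1 azido (N3, -1), 4 bromo (Br, -1), 1 pyridine (py, neutral). Ligand charge sum = -5.
With Mn in oxidation state +3, the complex ion is [Mn...]^2−.
Charge balance with potassium (+1) requires 1 complex ion per 2 potassium.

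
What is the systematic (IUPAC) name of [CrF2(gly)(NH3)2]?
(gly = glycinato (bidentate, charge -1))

There is no counter-ion, so the complex is neutral overall.
Ligand charges: 2×fluoro (-1 each), 2×ammine (neutral), 1×glycinato (-1 each); total -3. So Cr + (-3) = 0, giving Cr = +3.
Ligands are named alphabetically: ammine before fluoro before glycinato.

diamminedifluoro(glycinato)chromium(III)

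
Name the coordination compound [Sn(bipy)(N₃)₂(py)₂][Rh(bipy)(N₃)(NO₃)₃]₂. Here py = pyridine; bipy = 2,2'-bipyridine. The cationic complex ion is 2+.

diazido(2,2'-bipyridine)bis(pyridine)tin(IV) azido(2,2'-bipyridine)trinitratorhodate(III)

Both ions are complex: the cation is named first with the plain metal name, the anion second with the -ate form; each ion's ligands are alphabetised independently.
The complex cation is given as 2+; its ligand charges sum to -2, so Sn = +4.
With 2 anions per cation, each anion must be 2/2 = 1−.
Anion: ligand charges sum to -4; for the ion to be 1−, Rh = +3.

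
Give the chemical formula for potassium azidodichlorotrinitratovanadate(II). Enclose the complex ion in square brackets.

K4[VCl2(N3)(NO3)3]

Ligands: 3 nitrato (NO3, -1), 1 azido (N3, -1), 2 chloro (Cl, -1). Ligand charge sum = -6.
With V in oxidation state +2, the complex ion is [V...]^4−.
Charge balance with potassium (+1) requires 1 complex ion per 4 potassium.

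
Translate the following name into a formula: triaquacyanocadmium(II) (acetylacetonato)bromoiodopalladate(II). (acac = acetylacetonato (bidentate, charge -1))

[Cd(CN)(H2O)3][Pd(acac)BrI]

Cation [Cd…]: ligand charges -1, Cd(II) ⇒ ion charge 1+.
Anion [Pd…]: ligand charges -3, Pd(II) ⇒ ion charge 1−.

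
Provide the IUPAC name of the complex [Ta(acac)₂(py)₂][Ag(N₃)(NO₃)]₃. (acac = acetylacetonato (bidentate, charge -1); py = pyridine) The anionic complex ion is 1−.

bis(acetylacetonato)bis(pyridine)tantalum(V) azidonitratoargentate(I)

The complex anion is given as 1−; its ligand charges sum to -2, so Ag = +1.
With 3 anions per cation, the cation must be 3×1 = 3+.
Cation: ligand charges sum to -2; for the ion to be 3+, Ta = +5.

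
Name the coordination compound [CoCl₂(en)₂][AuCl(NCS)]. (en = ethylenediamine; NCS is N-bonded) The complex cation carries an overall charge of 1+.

The complex cation is given as 1+; its ligand charges sum to -2, so Co = +3.
A 1:1 salt means the anion carries the equal and opposite charge, 1−.
Anion: ligand charges sum to -2; for the ion to be 1−, Au = +1.

dichlorobis(ethylenediamine)cobalt(III) chloroisothiocyanatoaurate(I)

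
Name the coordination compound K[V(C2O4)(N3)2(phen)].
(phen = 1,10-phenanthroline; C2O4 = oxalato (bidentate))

potassium diazidooxalato(1,10-phenanthroline)vanadate(III)

The 1 potassium counter-ion carries a total charge of +1, so each complex ion is 1−.
Ligand charges: 1×1,10-phenanthroline (neutral), 2×azido (-1 each), 1×oxalato (-2 each); total -4. So V + (-4) = 1−, giving V = +3.
The complex ion is anionic, so vanadium takes the -ate form vanadate(III).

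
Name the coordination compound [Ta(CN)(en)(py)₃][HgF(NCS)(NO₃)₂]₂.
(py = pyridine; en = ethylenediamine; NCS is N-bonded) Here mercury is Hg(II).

Both ions are complex: the cation is named first with the plain metal name, the anion second with the -ate form; each ion's ligands are alphabetised independently.
Hg is given as +2; the anion's ligand charges sum to -4, so the complex anion is 2−.
With 2 anions per cation, the cation must be 2×2 = 4+.
Cation: ligand charges sum to -1; for the ion to be 4+, Ta = +5.

cyano(ethylenediamine)tris(pyridine)tantalum(V) fluoroisothiocyanatodinitratomercurate(II)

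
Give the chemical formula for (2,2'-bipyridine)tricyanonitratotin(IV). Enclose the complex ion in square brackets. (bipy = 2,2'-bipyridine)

[Sn(bipy)(CN)3(NO3)]

Ligands: 3 cyano (CN, -1), 1 nitrato (NO3, -1), 1 2,2'-bipyridine (bipy, neutral). Ligand charge sum = -4.
With Sn in oxidation state +4, the complex ion is [Sn...].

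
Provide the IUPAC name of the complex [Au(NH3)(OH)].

There is no counter-ion, so the complex is neutral overall.
Ligand charges: 1×ammine (neutral), 1×hydroxo (-1 each); total -1. So Au + (-1) = 0, giving Au = +1.
Ligands are named alphabetically: ammine before hydroxo.

amminehydroxogold(I)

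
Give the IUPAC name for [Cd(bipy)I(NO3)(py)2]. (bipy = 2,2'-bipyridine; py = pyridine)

(2,2'-bipyridine)iodonitratobis(pyridine)cadmium(II)

There is no counter-ion, so the complex is neutral overall.
Ligand charges: 1×2,2'-bipyridine (neutral), 2×pyridine (neutral), 1×iodo (-1 each), 1×nitrato (-1 each); total -2. So Cd + (-2) = 0, giving Cd = +2.
Ligands are named alphabetically: bipyridine before iodo before nitrato before pyridine.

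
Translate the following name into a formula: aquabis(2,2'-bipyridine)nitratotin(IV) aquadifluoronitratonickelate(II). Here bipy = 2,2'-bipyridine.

[Sn(bipy)2(H2O)(NO3)][NiF2(H2O)(NO3)]3

Cation [Sn…]: ligand charges -1, Sn(IV) ⇒ ion charge 3+.
Anion [Ni…]: ligand charges -3, Ni(II) ⇒ ion charge 1−.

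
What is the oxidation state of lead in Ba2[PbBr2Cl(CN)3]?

+2

2 barium outside the brackets (+2 each) → the complex ion is 4−.
Ligand charges: 3×CN = -3; 2×Br = -2; 1×Cl = -1; sum -6.
Pb + (-6) = 4− ⇒ Pb is +2.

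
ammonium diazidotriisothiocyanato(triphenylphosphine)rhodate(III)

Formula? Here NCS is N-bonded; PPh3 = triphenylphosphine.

Ligands: 2 azido (N3, -1), 3 isothiocyanato (NCS, -1), 1 triphenylphosphine (PPh3, neutral). Ligand charge sum = -5.
With Rh in oxidation state +3, the complex ion is [Rh...]^2−.
Charge balance with ammonium (+1) requires 1 complex ion per 2 ammonium.

(NH4)2[Rh(N3)2(NCS)3(PPh3)]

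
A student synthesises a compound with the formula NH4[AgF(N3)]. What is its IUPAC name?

ammonium azidofluoroargentate(I)

The 1 ammonium counter-ion carries a total charge of +1, so each complex ion is 1−.
Ligand charges: 1×fluoro (-1 each), 1×azido (-1 each); total -2. So Ag + (-2) = 1−, giving Ag = +1.
The complex ion is anionic, so silver takes the -ate form argentate(I).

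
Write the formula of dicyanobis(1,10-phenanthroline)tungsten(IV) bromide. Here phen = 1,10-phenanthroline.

[W(CN)2(phen)2]Br2

Ligands: 2 1,10-phenanthroline (phen, neutral), 2 cyano (CN, -1). Ligand charge sum = -2.
With W in oxidation state +4, the complex ion is [W...]^2+.
Charge balance with bromide (-1) requires 1 complex ion per 2 bromide.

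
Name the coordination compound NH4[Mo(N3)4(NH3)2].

The 1 ammonium counter-ion carries a total charge of +1, so each complex ion is 1−.
Ligand charges: 2×ammine (neutral), 4×azido (-1 each); total -4. So Mo + (-4) = 1−, giving Mo = +3.
Ligands are named alphabetically: ammine before azido.
The complex ion is anionic, so molybdenum takes the -ate form molybdate(III).

ammonium diamminetetraazidomolybdate(III)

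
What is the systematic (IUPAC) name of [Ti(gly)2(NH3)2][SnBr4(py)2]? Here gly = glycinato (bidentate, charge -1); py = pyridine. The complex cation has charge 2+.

diamminebis(glycinato)titanium(IV) tetrabromobis(pyridine)stannate(II)

The complex cation is given as 2+; its ligand charges sum to -2, so Ti = +4.
A 1:1 salt means the anion carries the equal and opposite charge, 2−.
Anion: ligand charges sum to -4; for the ion to be 2−, Sn = +2.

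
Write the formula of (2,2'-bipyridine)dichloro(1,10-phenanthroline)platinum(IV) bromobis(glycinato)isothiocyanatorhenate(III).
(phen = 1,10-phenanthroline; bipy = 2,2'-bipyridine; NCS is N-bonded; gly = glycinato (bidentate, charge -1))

Cation [Pt…]: ligand charges -2, Pt(IV) ⇒ ion charge 2+.
Anion [Re…]: ligand charges -4, Re(III) ⇒ ion charge 1−.
One 2+ cation requires 2 of the 1− anion.

[Pt(bipy)Cl2(phen)][ReBr(gly)2(NCS)]2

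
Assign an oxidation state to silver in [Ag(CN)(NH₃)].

No counter-ion: the bracketed complex is neutral.
Ligand charges: 1×NH3 neutral; 1×CN = -1; sum -1.
Ag + (-1) = 0 ⇒ Ag is +1.

+1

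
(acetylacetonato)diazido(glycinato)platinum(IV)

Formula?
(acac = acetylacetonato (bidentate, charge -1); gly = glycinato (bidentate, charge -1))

Ligands: 1 acetylacetonato (acac, -1), 2 azido (N3, -1), 1 glycinato (gly, -1). Ligand charge sum = -4.
With Pt in oxidation state +4, the complex ion is [Pt...].

[Pt(acac)(gly)(N3)2]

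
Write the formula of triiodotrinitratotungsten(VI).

[WI3(NO3)3]

Ligands: 3 iodo (I, -1), 3 nitrato (NO3, -1). Ligand charge sum = -6.
With W in oxidation state +6, the complex ion is [W...].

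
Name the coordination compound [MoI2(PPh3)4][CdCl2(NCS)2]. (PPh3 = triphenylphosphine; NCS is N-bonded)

diiodotetrakis(triphenylphosphine)molybdenum(IV) dichlorodiisothiocyanatocadmate(II)

Both ions are complex: the cation is named first with the plain metal name, the anion second with the -ate form; each ion's ligands are alphabetised independently.
Cadmium is always +2 in its complexes; the anion's ligand charges sum to -4, so the complex anion is 2−.
A 1:1 salt means the cation carries the equal and opposite charge, 2+.
Cation: ligand charges sum to -2; for the ion to be 2+, Mo = +4.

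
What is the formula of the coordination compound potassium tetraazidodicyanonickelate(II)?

K4[Ni(CN)2(N3)4]

Ligands: 2 cyano (CN, -1), 4 azido (N3, -1). Ligand charge sum = -6.
With Ni in oxidation state +2, the complex ion is [Ni...]^4−.
Charge balance with potassium (+1) requires 1 complex ion per 4 potassium.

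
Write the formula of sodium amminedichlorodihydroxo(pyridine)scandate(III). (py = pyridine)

Ligands: 2 hydroxo (OH, -1), 2 chloro (Cl, -1), 1 ammine (NH3, neutral), 1 pyridine (py, neutral). Ligand charge sum = -4.
Charge balance with sodium (+1) requires 1 complex ion per 1 sodium.

Na[ScCl2(NH3)(OH)2(py)]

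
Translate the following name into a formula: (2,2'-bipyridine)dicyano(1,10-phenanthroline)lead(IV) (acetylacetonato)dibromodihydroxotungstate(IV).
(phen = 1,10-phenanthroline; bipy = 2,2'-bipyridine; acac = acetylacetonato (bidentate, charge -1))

Cation [Pb…]: ligand charges -2, Pb(IV) ⇒ ion charge 2+.
Anion [W…]: ligand charges -5, W(IV) ⇒ ion charge 1−.
One 2+ cation requires 2 of the 1− anion.

[Pb(bipy)(CN)2(phen)][W(acac)Br2(OH)2]2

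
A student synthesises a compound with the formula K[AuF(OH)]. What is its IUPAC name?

The 1 potassium counter-ion carries a total charge of +1, so each complex ion is 1−.
Ligand charges: 1×fluoro (-1 each), 1×hydroxo (-1 each); total -2. So Au + (-2) = 1−, giving Au = +1.
Ligands are named alphabetically: fluoro before hydroxo.
The complex ion is anionic, so gold takes the -ate form aurate(I).

potassium fluorohydroxoaurate(I)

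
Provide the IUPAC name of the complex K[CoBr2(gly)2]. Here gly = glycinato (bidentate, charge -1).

potassium dibromobis(glycinato)cobaltate(III)

The 1 potassium counter-ion carries a total charge of +1, so each complex ion is 1−.
Ligand charges: 2×glycinato (-1 each), 2×bromo (-1 each); total -4. So Co + (-4) = 1−, giving Co = +3.
Ligands are named alphabetically: bromo before glycinato.
The complex ion is anionic, so cobalt takes the -ate form cobaltate(III).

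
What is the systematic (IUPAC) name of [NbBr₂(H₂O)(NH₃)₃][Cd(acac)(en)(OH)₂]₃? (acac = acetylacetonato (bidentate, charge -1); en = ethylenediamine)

Both ions are complex: the cation is named first with the plain metal name, the anion second with the -ate form; each ion's ligands are alphabetised independently.
Cadmium is always +2 in its complexes; the anion's ligand charges sum to -3, so the complex anion is 1−.
With 3 anions per cation, the cation must be 3×1 = 3+.
Cation: ligand charges sum to -2; for the ion to be 3+, Nb = +5.

triammineaquadibromoniobium(V) (acetylacetonato)(ethylenediamine)dihydroxocadmate(II)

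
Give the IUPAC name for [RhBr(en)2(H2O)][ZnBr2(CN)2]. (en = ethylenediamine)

aquabromobis(ethylenediamine)rhodium(III) dibromodicyanozincate(II)

Both ions are complex: the cation is named first with the plain metal name, the anion second with the -ate form; each ion's ligands are alphabetised independently.
Zinc is always +2 in its complexes; the anion's ligand charges sum to -4, so the complex anion is 2−.
A 1:1 salt means the cation carries the equal and opposite charge, 2+.
Cation: ligand charges sum to -1; for the ion to be 2+, Rh = +3.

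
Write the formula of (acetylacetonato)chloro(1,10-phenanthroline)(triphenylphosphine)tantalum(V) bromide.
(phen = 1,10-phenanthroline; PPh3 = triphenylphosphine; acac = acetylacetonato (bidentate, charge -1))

Ligands: 1 1,10-phenanthroline (phen, neutral), 1 chloro (Cl, -1), 1 triphenylphosphine (PPh3, neutral), 1 acetylacetonato (acac, -1). Ligand charge sum = -2.
Charge balance with bromide (-1) requires 1 complex ion per 3 bromide.

[Ta(acac)Cl(phen)(PPh3)]Br3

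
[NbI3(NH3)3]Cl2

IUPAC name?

triamminetriiodoniobium(V) chloride

The 2 chloride counter-ions carry a total charge of -2, so each complex ion is 2+.
Ligand charges: 3×iodo (-1 each), 3×ammine (neutral); total -3. So Nb + (-3) = 2+, giving Nb = +5.
Ligands are named alphabetically: ammine before iodo.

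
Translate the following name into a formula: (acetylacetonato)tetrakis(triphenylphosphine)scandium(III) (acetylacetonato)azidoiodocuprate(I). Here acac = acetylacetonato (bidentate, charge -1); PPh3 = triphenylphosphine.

[Sc(acac)(PPh3)4][Cu(acac)I(N3)]

Cation [Sc…]: ligand charges -1, Sc(III) ⇒ ion charge 2+.
Anion [Cu…]: ligand charges -3, Cu(I) ⇒ ion charge 2−.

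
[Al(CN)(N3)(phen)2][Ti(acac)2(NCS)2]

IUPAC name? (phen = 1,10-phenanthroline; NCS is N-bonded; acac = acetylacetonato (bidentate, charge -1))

azidocyanobis(1,10-phenanthroline)aluminium(III) bis(acetylacetonato)diisothiocyanatotitanate(III)

Aluminium is always +3 in its complexes; the cation's ligand charges sum to -2, so the complex cation is 1+.
A 1:1 salt means the anion carries the equal and opposite charge, 1−.
Anion: ligand charges sum to -4; for the ion to be 1−, Ti = +3.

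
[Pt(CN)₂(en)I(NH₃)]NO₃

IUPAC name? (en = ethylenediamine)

amminedicyano(ethylenediamine)iodoplatinum(IV) nitrate

The 1 nitrate counter-ion carries a total charge of -1, so each complex ion is 1+.
Ligand charges: 2×cyano (-1 each), 1×ethylenediamine (neutral), 1×iodo (-1 each), 1×ammine (neutral); total -3. So Pt + (-3) = 1+, giving Pt = +4.
Ligands are named alphabetically: ammine before cyano before ethylenediamine before iodo.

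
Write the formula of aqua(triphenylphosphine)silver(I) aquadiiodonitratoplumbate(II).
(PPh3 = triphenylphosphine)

Cation [Ag…]: ligand charges 0, Ag(I) ⇒ ion charge 1+.
Anion [Pb…]: ligand charges -3, Pb(II) ⇒ ion charge 1−.
One 1+ cation balances one 1− anion.

[Ag(H2O)(PPh3)][Pb(H2O)I2(NO3)]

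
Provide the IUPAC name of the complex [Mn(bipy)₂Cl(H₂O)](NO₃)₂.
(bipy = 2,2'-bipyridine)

The 2 nitrate counter-ions carry a total charge of -2, so each complex ion is 2+.
Ligand charges: 2×2,2'-bipyridine (neutral), 1×aqua (neutral), 1×chloro (-1 each); total -1. So Mn + (-1) = 2+, giving Mn = +3.
Ligands are named alphabetically: aqua before bipyridine before chloro.

aquabis(2,2'-bipyridine)chloromanganese(III) nitrate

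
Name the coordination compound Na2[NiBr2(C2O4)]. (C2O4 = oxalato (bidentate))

sodium dibromooxalatonickelate(II)

The 2 sodium counter-ions carry a total charge of +2, so each complex ion is 2−.
Ligand charges: 1×oxalato (-2 each), 2×bromo (-1 each); total -4. So Ni + (-4) = 2−, giving Ni = +2.
The complex ion is anionic, so nickel takes the -ate form nickelate(II).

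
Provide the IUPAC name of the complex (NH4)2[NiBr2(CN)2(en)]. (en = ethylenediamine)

ammonium dibromodicyano(ethylenediamine)nickelate(II)

The 2 ammonium counter-ions carry a total charge of +2, so each complex ion is 2−.
Ligand charges: 2×bromo (-1 each), 2×cyano (-1 each), 1×ethylenediamine (neutral); total -4. So Ni + (-4) = 2−, giving Ni = +2.
Ligands are named alphabetically: bromo before cyano before ethylenediamine.
The complex ion is anionic, so nickel takes the -ate form nickelate(II).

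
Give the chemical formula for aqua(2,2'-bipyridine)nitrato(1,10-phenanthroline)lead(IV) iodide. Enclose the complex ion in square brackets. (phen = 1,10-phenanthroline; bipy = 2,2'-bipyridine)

[Pb(bipy)(H2O)(NO3)(phen)]I3

Ligands: 1 1,10-phenanthroline (phen, neutral), 1 aqua (H2O, neutral), 1 nitrato (NO3, -1), 1 2,2'-bipyridine (bipy, neutral). Ligand charge sum = -1.
With Pb in oxidation state +4, the complex ion is [Pb...]^3+.
Charge balance with iodide (-1) requires 1 complex ion per 3 iodide.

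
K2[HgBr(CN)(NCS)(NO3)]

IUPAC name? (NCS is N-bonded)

The 2 potassium counter-ions carry a total charge of +2, so each complex ion is 2−.
Ligand charges: 1×bromo (-1 each), 1×cyano (-1 each), 1×isothiocyanato (-1 each), 1×nitrato (-1 each); total -4. So Hg + (-4) = 2−, giving Hg = +2.
Ligands are named alphabetically: bromo before cyano before isothiocyanato before nitrato.
The complex ion is anionic, so mercury takes the -ate form mercurate(II).

potassium bromocyanoisothiocyanatonitratomercurate(II)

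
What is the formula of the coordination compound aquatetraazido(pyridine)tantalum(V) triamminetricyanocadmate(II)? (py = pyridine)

[Ta(H2O)(N3)4(py)][Cd(CN)3(NH3)3]

Cation [Ta…]: ligand charges -4, Ta(V) ⇒ ion charge 1+.
Anion [Cd…]: ligand charges -3, Cd(II) ⇒ ion charge 1−.
One 1+ cation balances one 1− anion.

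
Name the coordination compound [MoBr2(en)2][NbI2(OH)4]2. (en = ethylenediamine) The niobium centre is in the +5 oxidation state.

Nb is given as +5; the anion's ligand charges sum to -6, so the complex anion is 1−.
With 2 anions per cation, the cation must be 2×1 = 2+.
Cation: ligand charges sum to -2; for the ion to be 2+, Mo = +4.

dibromobis(ethylenediamine)molybdenum(IV) tetrahydroxodiiodoniobate(V)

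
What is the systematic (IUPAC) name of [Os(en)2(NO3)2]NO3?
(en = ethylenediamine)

bis(ethylenediamine)dinitratoosmium(III) nitrate

The 1 nitrate counter-ion carries a total charge of -1, so each complex ion is 1+.
Ligand charges: 2×ethylenediamine (neutral), 2×nitrato (-1 each); total -2. So Os + (-2) = 1+, giving Os = +3.
Ligands are named alphabetically: ethylenediamine before nitrato.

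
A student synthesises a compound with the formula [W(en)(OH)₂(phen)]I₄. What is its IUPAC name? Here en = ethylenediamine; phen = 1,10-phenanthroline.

The 4 iodide counter-ions carry a total charge of -4, so each complex ion is 4+.
Ligand charges: 1×ethylenediamine (neutral), 1×1,10-phenanthroline (neutral), 2×hydroxo (-1 each); total -2. So W + (-2) = 4+, giving W = +6.
Ligands are named alphabetically: ethylenediamine before hydroxo before phenanthroline.

(ethylenediamine)dihydroxo(1,10-phenanthroline)tungsten(VI) iodide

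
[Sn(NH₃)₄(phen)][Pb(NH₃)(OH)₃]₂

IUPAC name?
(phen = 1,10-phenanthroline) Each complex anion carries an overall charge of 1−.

tetraammine(1,10-phenanthroline)tin(II) amminetrihydroxoplumbate(II)

Both ions are complex: the cation is named first with the plain metal name, the anion second with the -ate form; each ion's ligands are alphabetised independently.
The complex anion is given as 1−; its ligand charges sum to -3, so Pb = +2.
With 2 anions per cation, the cation must be 2×1 = 2+.
Cation: ligand charges sum to 0; for the ion to be 2+, Sn = +2.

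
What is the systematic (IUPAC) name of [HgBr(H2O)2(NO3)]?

There is no counter-ion, so the complex is neutral overall.
Ligand charges: 1×bromo (-1 each), 1×nitrato (-1 each), 2×aqua (neutral); total -2. So Hg + (-2) = 0, giving Hg = +2.
Ligands are named alphabetically: aqua before bromo before nitrato.

diaquabromonitratomercury(II)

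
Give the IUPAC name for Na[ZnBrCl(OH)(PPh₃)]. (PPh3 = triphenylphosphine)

sodium bromochlorohydroxo(triphenylphosphine)zincate(II)

The 1 sodium counter-ion carries a total charge of +1, so each complex ion is 1−.
Ligand charges: 1×chloro (-1 each), 1×bromo (-1 each), 1×triphenylphosphine (neutral), 1×hydroxo (-1 each); total -3. So Zn + (-3) = 1−, giving Zn = +2.
The complex ion is anionic, so zinc takes the -ate form zincate(II).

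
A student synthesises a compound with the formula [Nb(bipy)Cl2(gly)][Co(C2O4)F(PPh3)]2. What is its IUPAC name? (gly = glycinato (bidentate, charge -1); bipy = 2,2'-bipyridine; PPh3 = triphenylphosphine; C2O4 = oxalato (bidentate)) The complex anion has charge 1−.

(2,2'-bipyridine)dichloro(glycinato)niobium(V) fluorooxalato(triphenylphosphine)cobaltate(II)

The complex anion is given as 1−; its ligand charges sum to -3, so Co = +2.
With 2 anions per cation, the cation must be 2×1 = 2+.
Cation: ligand charges sum to -3; for the ion to be 2+, Nb = +5.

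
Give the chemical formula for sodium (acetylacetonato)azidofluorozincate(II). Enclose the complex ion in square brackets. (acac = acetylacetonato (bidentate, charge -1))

Ligands: 1 azido (N3, -1), 1 acetylacetonato (acac, -1), 1 fluoro (F, -1). Ligand charge sum = -3.
Charge balance with sodium (+1) requires 1 complex ion per 1 sodium.

Na[Zn(acac)F(N3)]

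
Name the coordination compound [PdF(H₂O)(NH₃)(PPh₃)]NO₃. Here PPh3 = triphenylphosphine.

The 1 nitrate counter-ion carries a total charge of -1, so each complex ion is 1+.
Ligand charges: 1×ammine (neutral), 1×triphenylphosphine (neutral), 1×aqua (neutral), 1×fluoro (-1 each); total -1. So Pd + (-1) = 1+, giving Pd = +2.
Ligands are named alphabetically: ammine before aqua before fluoro before triphenylphosphine.

ammineaquafluoro(triphenylphosphine)palladium(II) nitrate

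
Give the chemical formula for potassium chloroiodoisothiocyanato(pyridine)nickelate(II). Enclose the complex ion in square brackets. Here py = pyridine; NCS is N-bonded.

K[NiClI(NCS)(py)]

Ligands: 1 chloro (Cl, -1), 1 pyridine (py, neutral), 1 iodo (I, -1), 1 isothiocyanato (NCS, -1). Ligand charge sum = -3.
With Ni in oxidation state +2, the complex ion is [Ni...]^1−.
Charge balance with potassium (+1) requires 1 complex ion per 1 potassium.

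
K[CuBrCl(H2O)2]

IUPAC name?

The 1 potassium counter-ion carries a total charge of +1, so each complex ion is 1−.
Ligand charges: 1×chloro (-1 each), 1×bromo (-1 each), 2×aqua (neutral); total -2. So Cu + (-2) = 1−, giving Cu = +1.
Ligands are named alphabetically: aqua before bromo before chloro.
The complex ion is anionic, so copper takes the -ate form cuprate(I).

potassium diaquabromochlorocuprate(I)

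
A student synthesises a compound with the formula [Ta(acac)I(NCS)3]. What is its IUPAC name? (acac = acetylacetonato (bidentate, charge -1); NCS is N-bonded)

(acetylacetonato)iodotriisothiocyanatotantalum(V)

There is no counter-ion, so the complex is neutral overall.
Ligand charges: 1×iodo (-1 each), 1×acetylacetonato (-1 each), 3×isothiocyanato (-1 each); total -5. So Ta + (-5) = 0, giving Ta = +5.
Ligands are named alphabetically: acetylacetonato before iodo before isothiocyanato.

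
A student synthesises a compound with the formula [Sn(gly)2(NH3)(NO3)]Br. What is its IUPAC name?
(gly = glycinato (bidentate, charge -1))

The 1 bromide counter-ion carries a total charge of -1, so each complex ion is 1+.
Ligand charges: 2×glycinato (-1 each), 1×nitrato (-1 each), 1×ammine (neutral); total -3. So Sn + (-3) = 1+, giving Sn = +4.
Ligands are named alphabetically: ammine before glycinato before nitrato.

amminebis(glycinato)nitratotin(IV) bromide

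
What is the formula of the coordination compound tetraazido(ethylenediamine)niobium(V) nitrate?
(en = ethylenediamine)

[Nb(en)(N3)4]NO3

Ligands: 4 azido (N3, -1), 1 ethylenediamine (en, neutral). Ligand charge sum = -4.
With Nb in oxidation state +5, the complex ion is [Nb...]^1+.
Charge balance with nitrate (-1) requires 1 complex ion per 1 nitrate.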